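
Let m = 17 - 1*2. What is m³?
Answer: 3375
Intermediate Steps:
m = 15 (m = 17 - 2 = 15)
m³ = 15³ = 3375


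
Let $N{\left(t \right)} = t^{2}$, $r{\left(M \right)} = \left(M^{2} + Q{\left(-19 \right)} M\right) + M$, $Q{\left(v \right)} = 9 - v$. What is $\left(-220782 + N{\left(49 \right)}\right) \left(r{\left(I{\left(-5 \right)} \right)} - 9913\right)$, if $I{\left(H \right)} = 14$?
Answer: $2033345491$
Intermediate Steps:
$r{\left(M \right)} = M^{2} + 29 M$ ($r{\left(M \right)} = \left(M^{2} + \left(9 - -19\right) M\right) + M = \left(M^{2} + \left(9 + 19\right) M\right) + M = \left(M^{2} + 28 M\right) + M = M^{2} + 29 M$)
$\left(-220782 + N{\left(49 \right)}\right) \left(r{\left(I{\left(-5 \right)} \right)} - 9913\right) = \left(-220782 + 49^{2}\right) \left(14 \left(29 + 14\right) - 9913\right) = \left(-220782 + 2401\right) \left(14 \cdot 43 - 9913\right) = - 218381 \left(602 - 9913\right) = \left(-218381\right) \left(-9311\right) = 2033345491$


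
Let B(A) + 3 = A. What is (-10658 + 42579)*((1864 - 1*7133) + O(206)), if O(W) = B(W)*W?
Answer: 1166680629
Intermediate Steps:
B(A) = -3 + A
O(W) = W*(-3 + W) (O(W) = (-3 + W)*W = W*(-3 + W))
(-10658 + 42579)*((1864 - 1*7133) + O(206)) = (-10658 + 42579)*((1864 - 1*7133) + 206*(-3 + 206)) = 31921*((1864 - 7133) + 206*203) = 31921*(-5269 + 41818) = 31921*36549 = 1166680629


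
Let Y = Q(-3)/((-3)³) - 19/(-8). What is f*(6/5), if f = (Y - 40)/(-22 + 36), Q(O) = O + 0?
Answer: -2701/840 ≈ -3.2155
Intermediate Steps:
Q(O) = O
Y = 179/72 (Y = -3/((-3)³) - 19/(-8) = -3/(-27) - 19*(-⅛) = -3*(-1/27) + 19/8 = ⅑ + 19/8 = 179/72 ≈ 2.4861)
f = -2701/1008 (f = (179/72 - 40)/(-22 + 36) = -2701/72/14 = -2701/72*1/14 = -2701/1008 ≈ -2.6796)
f*(6/5) = -2701/(168*5) = -2701/1008*6/5 = -2701/840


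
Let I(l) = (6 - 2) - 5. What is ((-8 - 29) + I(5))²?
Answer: 1444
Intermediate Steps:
I(l) = -1 (I(l) = 4 - 5 = -1)
((-8 - 29) + I(5))² = ((-8 - 29) - 1)² = (-37 - 1)² = (-38)² = 1444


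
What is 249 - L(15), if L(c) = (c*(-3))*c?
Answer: 924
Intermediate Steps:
L(c) = -3*c² (L(c) = (-3*c)*c = -3*c²)
249 - L(15) = 249 - (-3)*15² = 249 - (-3)*225 = 249 - 1*(-675) = 249 + 675 = 924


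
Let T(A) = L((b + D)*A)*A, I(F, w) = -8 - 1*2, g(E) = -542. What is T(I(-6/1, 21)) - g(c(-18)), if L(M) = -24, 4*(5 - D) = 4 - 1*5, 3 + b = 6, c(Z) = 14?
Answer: 782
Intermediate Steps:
b = 3 (b = -3 + 6 = 3)
D = 21/4 (D = 5 - (4 - 1*5)/4 = 5 - (4 - 5)/4 = 5 - ¼*(-1) = 5 + ¼ = 21/4 ≈ 5.2500)
I(F, w) = -10 (I(F, w) = -8 - 2 = -10)
T(A) = -24*A
T(I(-6/1, 21)) - g(c(-18)) = -24*(-10) - 1*(-542) = 240 + 542 = 782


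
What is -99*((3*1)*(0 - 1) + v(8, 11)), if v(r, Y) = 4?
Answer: -99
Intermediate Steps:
-99*((3*1)*(0 - 1) + v(8, 11)) = -99*((3*1)*(0 - 1) + 4) = -99*(3*(-1) + 4) = -99*(-3 + 4) = -99*1 = -99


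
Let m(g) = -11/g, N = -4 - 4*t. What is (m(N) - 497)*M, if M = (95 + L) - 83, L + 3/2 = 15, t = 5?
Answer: -202589/16 ≈ -12662.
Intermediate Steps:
N = -24 (N = -4 - 4*5 = -4 - 20 = -24)
L = 27/2 (L = -3/2 + 15 = 27/2 ≈ 13.500)
M = 51/2 (M = (95 + 27/2) - 83 = 217/2 - 83 = 51/2 ≈ 25.500)
(m(N) - 497)*M = (-11/(-24) - 497)*(51/2) = (-11*(-1/24) - 497)*(51/2) = (11/24 - 497)*(51/2) = -11917/24*51/2 = -202589/16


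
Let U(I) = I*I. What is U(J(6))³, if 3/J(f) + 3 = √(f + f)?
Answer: 729/(3 - 2*√3)⁶ ≈ 72954.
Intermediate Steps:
J(f) = 3/(-3 + √2*√f) (J(f) = 3/(-3 + √(f + f)) = 3/(-3 + √(2*f)) = 3/(-3 + √2*√f))
U(I) = I²
U(J(6))³ = ((3/(-3 + √2*√6))²)³ = ((3/(-3 + 2*√3))²)³ = (9/(-3 + 2*√3)²)³ = 729/(-3 + 2*√3)⁶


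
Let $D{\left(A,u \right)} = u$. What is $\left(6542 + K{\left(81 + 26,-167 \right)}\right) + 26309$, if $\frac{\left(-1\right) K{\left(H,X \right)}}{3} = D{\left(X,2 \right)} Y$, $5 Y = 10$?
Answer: $32839$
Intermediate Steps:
$Y = 2$ ($Y = \frac{1}{5} \cdot 10 = 2$)
$K{\left(H,X \right)} = -12$ ($K{\left(H,X \right)} = - 3 \cdot 2 \cdot 2 = \left(-3\right) 4 = -12$)
$\left(6542 + K{\left(81 + 26,-167 \right)}\right) + 26309 = \left(6542 - 12\right) + 26309 = 6530 + 26309 = 32839$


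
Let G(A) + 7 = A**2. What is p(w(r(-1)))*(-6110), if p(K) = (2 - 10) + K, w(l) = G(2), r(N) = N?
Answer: 67210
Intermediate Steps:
G(A) = -7 + A**2
w(l) = -3 (w(l) = -7 + 2**2 = -7 + 4 = -3)
p(K) = -8 + K
p(w(r(-1)))*(-6110) = (-8 - 3)*(-6110) = -11*(-6110) = 67210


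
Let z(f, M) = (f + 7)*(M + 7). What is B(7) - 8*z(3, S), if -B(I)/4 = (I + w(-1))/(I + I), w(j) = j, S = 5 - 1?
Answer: -6172/7 ≈ -881.71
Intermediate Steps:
S = 4
z(f, M) = (7 + M)*(7 + f) (z(f, M) = (7 + f)*(7 + M) = (7 + M)*(7 + f))
B(I) = -2*(-1 + I)/I (B(I) = -4*(I - 1)/(I + I) = -4*(-1 + I)/(2*I) = -4*(-1 + I)*1/(2*I) = -2*(-1 + I)/I)
B(7) - 8*z(3, S) = (-2 + 2/7) - 8*(49 + 7*4 + 7*3 + 4*3) = (-2 + 2*(1/7)) - 8*(49 + 28 + 21 + 12) = (-2 + 2/7) - 8*110 = -12/7 - 880 = -6172/7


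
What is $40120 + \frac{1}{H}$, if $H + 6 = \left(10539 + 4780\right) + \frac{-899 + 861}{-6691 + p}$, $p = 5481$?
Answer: $\frac{371687086685}{9264384} \approx 40120.0$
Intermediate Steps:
$H = \frac{9264384}{605}$ ($H = -6 + \left(\left(10539 + 4780\right) + \frac{-899 + 861}{-6691 + 5481}\right) = -6 + \left(15319 - \frac{38}{-1210}\right) = -6 + \left(15319 - - \frac{19}{605}\right) = -6 + \left(15319 + \frac{19}{605}\right) = -6 + \frac{9268014}{605} = \frac{9264384}{605} \approx 15313.0$)
$40120 + \frac{1}{H} = 40120 + \frac{1}{\frac{9264384}{605}} = 40120 + \frac{605}{9264384} = \frac{371687086685}{9264384}$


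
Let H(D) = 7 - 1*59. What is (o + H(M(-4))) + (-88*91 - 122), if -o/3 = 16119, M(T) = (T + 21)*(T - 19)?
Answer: -56539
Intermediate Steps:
M(T) = (-19 + T)*(21 + T) (M(T) = (21 + T)*(-19 + T) = (-19 + T)*(21 + T))
H(D) = -52 (H(D) = 7 - 59 = -52)
o = -48357 (o = -3*16119 = -48357)
(o + H(M(-4))) + (-88*91 - 122) = (-48357 - 52) + (-88*91 - 122) = -48409 + (-8008 - 122) = -48409 - 8130 = -56539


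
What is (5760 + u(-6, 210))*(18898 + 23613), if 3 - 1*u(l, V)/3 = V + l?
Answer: 219229227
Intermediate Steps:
u(l, V) = 9 - 3*V - 3*l (u(l, V) = 9 - 3*(V + l) = 9 + (-3*V - 3*l) = 9 - 3*V - 3*l)
(5760 + u(-6, 210))*(18898 + 23613) = (5760 + (9 - 3*210 - 3*(-6)))*(18898 + 23613) = (5760 + (9 - 630 + 18))*42511 = (5760 - 603)*42511 = 5157*42511 = 219229227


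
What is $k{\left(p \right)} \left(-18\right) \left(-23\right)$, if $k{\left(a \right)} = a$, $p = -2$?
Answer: $-828$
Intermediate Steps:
$k{\left(p \right)} \left(-18\right) \left(-23\right) = \left(-2\right) \left(-18\right) \left(-23\right) = 36 \left(-23\right) = -828$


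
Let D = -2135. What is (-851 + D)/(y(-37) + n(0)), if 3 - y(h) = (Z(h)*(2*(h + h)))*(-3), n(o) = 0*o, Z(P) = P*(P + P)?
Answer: 2986/1215669 ≈ 0.0024563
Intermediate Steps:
Z(P) = 2*P**2 (Z(P) = P*(2*P) = 2*P**2)
n(o) = 0
y(h) = 3 + 24*h**3 (y(h) = 3 - (2*h**2)*(2*(h + h))*(-3) = 3 - (2*h**2)*(2*(2*h))*(-3) = 3 - (2*h**2)*(4*h)*(-3) = 3 - 8*h**3*(-3) = 3 - (-24)*h**3 = 3 + 24*h**3)
(-851 + D)/(y(-37) + n(0)) = (-851 - 2135)/((3 + 24*(-37)**3) + 0) = -2986/((3 + 24*(-50653)) + 0) = -2986/((3 - 1215672) + 0) = -2986/(-1215669 + 0) = -2986/(-1215669) = -2986*(-1/1215669) = 2986/1215669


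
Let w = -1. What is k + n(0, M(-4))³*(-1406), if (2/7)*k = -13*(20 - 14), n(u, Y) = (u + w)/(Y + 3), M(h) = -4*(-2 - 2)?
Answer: -98479/361 ≈ -272.79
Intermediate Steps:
M(h) = 16 (M(h) = -4*(-4) = 16)
n(u, Y) = (-1 + u)/(3 + Y) (n(u, Y) = (u - 1)/(Y + 3) = (-1 + u)/(3 + Y))
k = -273 (k = 7*(-13*(20 - 14))/2 = 7*(-13*6)/2 = (7/2)*(-78) = -273)
k + n(0, M(-4))³*(-1406) = -273 + ((-1 + 0)/(3 + 16))³*(-1406) = -273 + (-1/19)³*(-1406) = -273 - 1/6859*(-1406) = -273 + 74/361 = -98479/361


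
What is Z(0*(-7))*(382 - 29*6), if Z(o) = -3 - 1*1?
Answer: -832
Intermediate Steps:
Z(o) = -4 (Z(o) = -3 - 1 = -4)
Z(0*(-7))*(382 - 29*6) = -4*(382 - 29*6) = -4*(382 - 174) = -4*208 = -832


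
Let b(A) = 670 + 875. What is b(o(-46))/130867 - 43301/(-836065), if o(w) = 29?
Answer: 6958392392/109413318355 ≈ 0.063597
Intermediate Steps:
b(A) = 1545
b(o(-46))/130867 - 43301/(-836065) = 1545/130867 - 43301/(-836065) = 1545*(1/130867) - 43301*(-1/836065) = 1545/130867 + 43301/836065 = 6958392392/109413318355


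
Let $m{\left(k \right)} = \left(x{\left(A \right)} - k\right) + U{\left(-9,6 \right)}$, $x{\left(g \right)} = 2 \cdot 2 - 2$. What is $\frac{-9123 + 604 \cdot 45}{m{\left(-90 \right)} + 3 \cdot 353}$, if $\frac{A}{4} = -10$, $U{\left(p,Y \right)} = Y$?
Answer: $\frac{1389}{89} \approx 15.607$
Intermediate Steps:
$A = -40$ ($A = 4 \left(-10\right) = -40$)
$x{\left(g \right)} = 2$ ($x{\left(g \right)} = 4 - 2 = 2$)
$m{\left(k \right)} = 8 - k$ ($m{\left(k \right)} = \left(2 - k\right) + 6 = 8 - k$)
$\frac{-9123 + 604 \cdot 45}{m{\left(-90 \right)} + 3 \cdot 353} = \frac{-9123 + 604 \cdot 45}{\left(8 - -90\right) + 3 \cdot 353} = \frac{-9123 + 27180}{\left(8 + 90\right) + 1059} = \frac{18057}{98 + 1059} = \frac{18057}{1157} = 18057 \cdot \frac{1}{1157} = \frac{1389}{89}$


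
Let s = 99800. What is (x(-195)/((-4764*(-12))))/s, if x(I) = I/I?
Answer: 1/5705366400 ≈ 1.7527e-10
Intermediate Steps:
x(I) = 1
(x(-195)/((-4764*(-12))))/s = (1/(-4764*(-12)))/99800 = (1/57168)*(1/99800) = 1/5705366400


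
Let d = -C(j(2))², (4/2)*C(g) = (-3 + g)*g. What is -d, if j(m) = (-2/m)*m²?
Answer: 196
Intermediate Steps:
j(m) = -2*m
C(g) = g*(-3 + g)/2 (C(g) = ((-3 + g)*g)/2 = (g*(-3 + g))/2 = g*(-3 + g)/2)
d = -196 (d = -((-2*2)*(-3 - 2*2)/2)² = -((½)*(-4)*(-3 - 4))² = -((½)*(-4)*(-7))² = -1*14² = -1*196 = -196)
-d = -1*(-196) = 196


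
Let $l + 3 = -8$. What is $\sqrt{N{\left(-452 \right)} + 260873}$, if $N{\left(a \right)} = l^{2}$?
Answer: $\sqrt{260994} \approx 510.88$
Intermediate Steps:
$l = -11$ ($l = -3 - 8 = -11$)
$N{\left(a \right)} = 121$ ($N{\left(a \right)} = \left(-11\right)^{2} = 121$)
$\sqrt{N{\left(-452 \right)} + 260873} = \sqrt{121 + 260873} = \sqrt{260994}$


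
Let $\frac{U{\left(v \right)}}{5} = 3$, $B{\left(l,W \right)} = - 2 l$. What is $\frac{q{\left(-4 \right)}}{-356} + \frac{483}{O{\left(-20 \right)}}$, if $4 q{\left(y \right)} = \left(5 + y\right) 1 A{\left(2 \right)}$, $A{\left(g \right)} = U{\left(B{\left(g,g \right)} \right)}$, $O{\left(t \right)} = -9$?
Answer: $- \frac{229309}{4272} \approx -53.677$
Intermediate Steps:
$U{\left(v \right)} = 15$ ($U{\left(v \right)} = 5 \cdot 3 = 15$)
$A{\left(g \right)} = 15$
$q{\left(y \right)} = \frac{75}{4} + \frac{15 y}{4}$ ($q{\left(y \right)} = \frac{\left(5 + y\right) 1 \cdot 15}{4} = \frac{\left(5 + y\right) 15}{4} = \frac{75 + 15 y}{4} = \frac{75}{4} + \frac{15 y}{4}$)
$\frac{q{\left(-4 \right)}}{-356} + \frac{483}{O{\left(-20 \right)}} = \frac{\frac{75}{4} + \frac{15}{4} \left(-4\right)}{-356} + \frac{483}{-9} = \left(\frac{75}{4} - 15\right) \left(- \frac{1}{356}\right) + 483 \left(- \frac{1}{9}\right) = \frac{15}{4} \left(- \frac{1}{356}\right) - \frac{161}{3} = - \frac{15}{1424} - \frac{161}{3} = - \frac{229309}{4272}$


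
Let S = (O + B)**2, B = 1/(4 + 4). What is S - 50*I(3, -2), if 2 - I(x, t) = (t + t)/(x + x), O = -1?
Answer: -25453/192 ≈ -132.57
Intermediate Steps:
B = 1/8 ≈ 0.12500
I(x, t) = 2 - t/x (I(x, t) = 2 - (t + t)/(x + x) = 2 - 2*t/(2*x) = 2 - 2*t*1/(2*x) = 2 - t/x)
S = 49/64 (S = (-1 + 1/8)**2 = (-7/8)**2 = 49/64 ≈ 0.76563)
S - 50*I(3, -2) = 49/64 - 50*(2 - 1*(-2)/3) = 49/64 - 50*(2 - 1*(-2)*1/3) = 49/64 - 50*(2 + 2/3) = 49/64 - 50*8/3 = 49/64 - 25*16/3 = 49/64 - 400/3 = -25453/192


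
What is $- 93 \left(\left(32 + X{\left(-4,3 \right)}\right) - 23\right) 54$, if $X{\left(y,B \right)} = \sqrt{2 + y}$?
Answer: $-45198 - 5022 i \sqrt{2} \approx -45198.0 - 7102.2 i$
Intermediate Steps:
$- 93 \left(\left(32 + X{\left(-4,3 \right)}\right) - 23\right) 54 = - 93 \left(\left(32 + \sqrt{2 - 4}\right) - 23\right) 54 = - 93 \left(\left(32 + \sqrt{-2}\right) - 23\right) 54 = - 93 \left(\left(32 + i \sqrt{2}\right) - 23\right) 54 = - 93 \left(9 + i \sqrt{2}\right) 54 = \left(-837 - 93 i \sqrt{2}\right) 54 = -45198 - 5022 i \sqrt{2}$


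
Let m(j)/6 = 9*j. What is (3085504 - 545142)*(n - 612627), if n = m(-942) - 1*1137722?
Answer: -4575743220554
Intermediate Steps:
m(j) = 54*j (m(j) = 6*(9*j) = 54*j)
n = -1188590 (n = 54*(-942) - 1*1137722 = -50868 - 1137722 = -1188590)
(3085504 - 545142)*(n - 612627) = (3085504 - 545142)*(-1188590 - 612627) = 2540362*(-1801217) = -4575743220554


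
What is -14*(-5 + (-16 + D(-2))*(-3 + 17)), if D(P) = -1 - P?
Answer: 3010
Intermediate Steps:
-14*(-5 + (-16 + D(-2))*(-3 + 17)) = -14*(-5 + (-16 + (-1 - 1*(-2)))*(-3 + 17)) = -14*(-5 + (-16 + (-1 + 2))*14) = -14*(-5 + (-16 + 1)*14) = -14*(-5 - 15*14) = -14*(-5 - 210) = -14*(-215) = 3010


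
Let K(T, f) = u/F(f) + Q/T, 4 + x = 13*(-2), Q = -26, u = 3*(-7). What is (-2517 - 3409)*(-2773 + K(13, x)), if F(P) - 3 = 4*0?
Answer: 16486132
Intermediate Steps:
u = -21
F(P) = 3 (F(P) = 3 + 4*0 = 3 + 0 = 3)
x = -30 (x = -4 + 13*(-2) = -4 - 26 = -30)
K(T, f) = -7 - 26/T (K(T, f) = -21/3 - 26/T = -21*1/3 - 26/T = -7 - 26/T)
(-2517 - 3409)*(-2773 + K(13, x)) = (-2517 - 3409)*(-2773 + (-7 - 26/13)) = -5926*(-2773 + (-7 - 26*1/13)) = -5926*(-2773 + (-7 - 2)) = -5926*(-2773 - 9) = -5926*(-2782) = 16486132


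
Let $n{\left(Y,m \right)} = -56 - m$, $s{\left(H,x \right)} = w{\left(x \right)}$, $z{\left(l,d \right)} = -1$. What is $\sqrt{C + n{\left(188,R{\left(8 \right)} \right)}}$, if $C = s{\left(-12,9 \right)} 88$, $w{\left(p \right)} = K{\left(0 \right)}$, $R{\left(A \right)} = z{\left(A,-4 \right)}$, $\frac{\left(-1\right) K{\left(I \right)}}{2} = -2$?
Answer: $3 \sqrt{33} \approx 17.234$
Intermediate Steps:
$K{\left(I \right)} = 4$ ($K{\left(I \right)} = \left(-2\right) \left(-2\right) = 4$)
$R{\left(A \right)} = -1$
$w{\left(p \right)} = 4$
$s{\left(H,x \right)} = 4$
$C = 352$ ($C = 4 \cdot 88 = 352$)
$\sqrt{C + n{\left(188,R{\left(8 \right)} \right)}} = \sqrt{352 - 55} = \sqrt{297} = 3 \sqrt{33}$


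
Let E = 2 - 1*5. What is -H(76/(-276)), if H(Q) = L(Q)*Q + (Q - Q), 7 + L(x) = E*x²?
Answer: -217930/109503 ≈ -1.9902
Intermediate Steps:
E = -3 (E = 2 - 5 = -3)
L(x) = -7 - 3*x²
H(Q) = Q*(-7 - 3*Q²) (H(Q) = (-7 - 3*Q²)*Q + (Q - Q) = Q*(-7 - 3*Q²) + 0 = Q*(-7 - 3*Q²))
-H(76/(-276)) = -(-1)*76/(-276)*(7 + 3*(76/(-276))²) = -(-1)*76*(-1/276)*(7 + 3*(76*(-1/276))²) = -(-1)*(-19)*(7 + 3*(-19/69)²)/69 = -(-1)*(-19)*(7 + 3*(361/4761))/69 = -(-1)*(-19)*(7 + 361/1587)/69 = -(-1)*(-19)*11470/(69*1587) = -1*217930/109503 = -217930/109503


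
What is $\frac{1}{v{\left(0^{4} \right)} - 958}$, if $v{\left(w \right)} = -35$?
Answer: $- \frac{1}{993} \approx -0.0010071$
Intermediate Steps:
$\frac{1}{v{\left(0^{4} \right)} - 958} = \frac{1}{-35 - 958} = \frac{1}{-993} = - \frac{1}{993}$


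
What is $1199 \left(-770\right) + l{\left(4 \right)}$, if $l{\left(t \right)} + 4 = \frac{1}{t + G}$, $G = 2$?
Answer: $- \frac{5539403}{6} \approx -9.2323 \cdot 10^{5}$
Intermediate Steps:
$l{\left(t \right)} = -4 + \frac{1}{2 + t}$ ($l{\left(t \right)} = -4 + \frac{1}{t + 2} = -4 + \frac{1}{2 + t}$)
$1199 \left(-770\right) + l{\left(4 \right)} = 1199 \left(-770\right) + \frac{-7 - 16}{2 + 4} = -923230 + \frac{-7 - 16}{6} = -923230 + \frac{1}{6} \left(-23\right) = -923230 - \frac{23}{6} = - \frac{5539403}{6}$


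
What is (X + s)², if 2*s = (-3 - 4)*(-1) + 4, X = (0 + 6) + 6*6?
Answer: 9025/4 ≈ 2256.3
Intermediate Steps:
X = 42 (X = 6 + 36 = 42)
s = 11/2 (s = ((-3 - 4)*(-1) + 4)/2 = (-7*(-1) + 4)/2 = (7 + 4)/2 = (½)*11 = 11/2 ≈ 5.5000)
(X + s)² = (42 + 11/2)² = (95/2)² = 9025/4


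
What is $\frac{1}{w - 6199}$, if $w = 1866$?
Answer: $- \frac{1}{4333} \approx -0.00023079$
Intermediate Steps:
$\frac{1}{w - 6199} = \frac{1}{1866 - 6199} = \frac{1}{-4333} = - \frac{1}{4333}$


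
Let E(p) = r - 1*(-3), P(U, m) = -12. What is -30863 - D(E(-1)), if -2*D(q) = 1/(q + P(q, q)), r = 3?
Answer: -370357/12 ≈ -30863.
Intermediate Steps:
E(p) = 6 (E(p) = 3 - 1*(-3) = 3 + 3 = 6)
D(q) = -1/(2*(-12 + q)) (D(q) = -1/(2*(q - 12)) = -1/(2*(-12 + q)))
-30863 - D(E(-1)) = -30863 - (-1)/(-24 + 2*6) = -30863 - (-1)/(-24 + 12) = -30863 - (-1)/(-12) = -30863 - (-1)*(-1)/12 = -30863 - 1*1/12 = -30863 - 1/12 = -370357/12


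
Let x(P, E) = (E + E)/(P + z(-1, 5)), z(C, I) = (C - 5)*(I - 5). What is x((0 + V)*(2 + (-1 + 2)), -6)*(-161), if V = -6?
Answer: -322/3 ≈ -107.33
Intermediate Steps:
z(C, I) = (-5 + C)*(-5 + I)
x(P, E) = 2*E/P (x(P, E) = (E + E)/(P + (25 - 5*(-1) - 5*5 - 1*5)) = (2*E)/(P + (25 + 5 - 25 - 5)) = (2*E)/(P + 0) = (2*E)/P = 2*E/P)
x((0 + V)*(2 + (-1 + 2)), -6)*(-161) = (2*(-6)/((0 - 6)*(2 + (-1 + 2))))*(-161) = (2*(-6)/(-6*(2 + 1)))*(-161) = (2*(-6)/(-6*3))*(-161) = (2*(-6)/(-18))*(-161) = (2*(-6)*(-1/18))*(-161) = (2/3)*(-161) = -322/3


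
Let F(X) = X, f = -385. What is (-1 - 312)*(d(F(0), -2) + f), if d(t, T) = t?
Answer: 120505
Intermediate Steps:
(-1 - 312)*(d(F(0), -2) + f) = (-1 - 312)*(0 - 385) = -313*(-385) = 120505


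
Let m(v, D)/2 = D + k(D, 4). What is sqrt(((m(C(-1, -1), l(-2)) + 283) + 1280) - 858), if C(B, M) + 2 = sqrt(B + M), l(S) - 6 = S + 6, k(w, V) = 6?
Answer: sqrt(737) ≈ 27.148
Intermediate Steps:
l(S) = 12 + S (l(S) = 6 + (S + 6) = 6 + (6 + S) = 12 + S)
C(B, M) = -2 + sqrt(B + M)
m(v, D) = 12 + 2*D (m(v, D) = 2*(D + 6) = 2*(6 + D) = 12 + 2*D)
sqrt(((m(C(-1, -1), l(-2)) + 283) + 1280) - 858) = sqrt((((12 + 2*(12 - 2)) + 283) + 1280) - 858) = sqrt((((12 + 2*10) + 283) + 1280) - 858) = sqrt((((12 + 20) + 283) + 1280) - 858) = sqrt(((32 + 283) + 1280) - 858) = sqrt((315 + 1280) - 858) = sqrt(1595 - 858) = sqrt(737)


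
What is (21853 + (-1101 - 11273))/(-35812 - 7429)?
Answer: -9479/43241 ≈ -0.21921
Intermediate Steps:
(21853 + (-1101 - 11273))/(-35812 - 7429) = (21853 - 12374)/(-43241) = 9479*(-1/43241) = -9479/43241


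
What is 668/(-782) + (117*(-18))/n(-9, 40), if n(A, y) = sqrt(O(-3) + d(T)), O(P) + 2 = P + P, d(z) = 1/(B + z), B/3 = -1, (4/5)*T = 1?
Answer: -334/391 + 351*I*sqrt(105)/5 ≈ -0.85422 + 719.34*I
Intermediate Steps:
T = 5/4 (T = (5/4)*1 = 5/4 ≈ 1.2500)
B = -3 (B = 3*(-1) = -3)
d(z) = 1/(-3 + z)
O(P) = -2 + 2*P (O(P) = -2 + (P + P) = -2 + 2*P)
n(A, y) = 2*I*sqrt(105)/7 (n(A, y) = sqrt((-2 + 2*(-3)) + 1/(-3 + 5/4)) = sqrt((-2 - 6) + 1/(-7/4)) = sqrt(-8 - 4/7) = sqrt(-60/7) = 2*I*sqrt(105)/7)
668/(-782) + (117*(-18))/n(-9, 40) = 668/(-782) + (117*(-18))/((2*I*sqrt(105)/7)) = 668*(-1/782) - (-351)*I*sqrt(105)/5 = -334/391 + 351*I*sqrt(105)/5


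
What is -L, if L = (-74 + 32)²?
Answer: -1764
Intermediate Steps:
L = 1764 (L = (-42)² = 1764)
-L = -1*1764 = -1764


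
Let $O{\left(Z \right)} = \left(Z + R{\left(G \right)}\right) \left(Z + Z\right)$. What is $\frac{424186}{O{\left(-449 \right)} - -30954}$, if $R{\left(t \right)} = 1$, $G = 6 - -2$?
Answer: $\frac{30299}{30947} \approx 0.97906$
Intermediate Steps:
$G = 8$ ($G = 6 + 2 = 8$)
$O{\left(Z \right)} = 2 Z \left(1 + Z\right)$ ($O{\left(Z \right)} = \left(Z + 1\right) \left(Z + Z\right) = \left(1 + Z\right) 2 Z = 2 Z \left(1 + Z\right)$)
$\frac{424186}{O{\left(-449 \right)} - -30954} = \frac{424186}{2 \left(-449\right) \left(1 - 449\right) - -30954} = \frac{424186}{2 \left(-449\right) \left(-448\right) + 30954} = \frac{424186}{402304 + 30954} = \frac{424186}{433258} = 424186 \cdot \frac{1}{433258} = \frac{30299}{30947}$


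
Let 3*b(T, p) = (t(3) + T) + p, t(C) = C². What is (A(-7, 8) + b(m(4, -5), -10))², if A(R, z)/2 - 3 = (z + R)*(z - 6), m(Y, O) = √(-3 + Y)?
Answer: 100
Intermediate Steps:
A(R, z) = 6 + 2*(-6 + z)*(R + z) (A(R, z) = 6 + 2*((z + R)*(z - 6)) = 6 + 2*((R + z)*(-6 + z)) = 6 + 2*((-6 + z)*(R + z)) = 6 + 2*(-6 + z)*(R + z))
b(T, p) = 3 + T/3 + p/3 (b(T, p) = ((3² + T) + p)/3 = ((9 + T) + p)/3 = (9 + T + p)/3 = 3 + T/3 + p/3)
(A(-7, 8) + b(m(4, -5), -10))² = ((6 - 12*(-7) - 12*8 + 2*8² + 2*(-7)*8) + (3 + √(-3 + 4)/3 + (⅓)*(-10)))² = ((6 + 84 - 96 + 2*64 - 112) + (3 + √1/3 - 10/3))² = ((6 + 84 - 96 + 128 - 112) + (3 + (⅓)*1 - 10/3))² = (10 + (3 + ⅓ - 10/3))² = (10 + 0)² = 10² = 100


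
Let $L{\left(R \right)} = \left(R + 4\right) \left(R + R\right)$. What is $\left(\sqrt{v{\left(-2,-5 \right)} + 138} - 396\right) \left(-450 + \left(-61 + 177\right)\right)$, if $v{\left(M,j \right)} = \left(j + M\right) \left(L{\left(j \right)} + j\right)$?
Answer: $132264 - 334 \sqrt{103} \approx 1.2887 \cdot 10^{5}$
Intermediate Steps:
$L{\left(R \right)} = 2 R \left(4 + R\right)$ ($L{\left(R \right)} = \left(4 + R\right) 2 R = 2 R \left(4 + R\right)$)
$v{\left(M,j \right)} = \left(M + j\right) \left(j + 2 j \left(4 + j\right)\right)$ ($v{\left(M,j \right)} = \left(j + M\right) \left(2 j \left(4 + j\right) + j\right) = \left(M + j\right) \left(j + 2 j \left(4 + j\right)\right)$)
$\left(\sqrt{v{\left(-2,-5 \right)} + 138} - 396\right) \left(-450 + \left(-61 + 177\right)\right) = \left(\sqrt{- 5 \left(-2 - 5 + 2 \left(-2\right) \left(4 - 5\right) + 2 \left(-5\right) \left(4 - 5\right)\right) + 138} - 396\right) \left(-450 + \left(-61 + 177\right)\right) = \left(\sqrt{- 5 \left(-2 - 5 + 2 \left(-2\right) \left(-1\right) + 2 \left(-5\right) \left(-1\right)\right) + 138} - 396\right) \left(-450 + 116\right) = \left(\sqrt{- 5 \left(-2 - 5 + 4 + 10\right) + 138} - 396\right) \left(-334\right) = \left(\sqrt{\left(-5\right) 7 + 138} - 396\right) \left(-334\right) = \left(\sqrt{-35 + 138} - 396\right) \left(-334\right) = \left(\sqrt{103} - 396\right) \left(-334\right) = \left(-396 + \sqrt{103}\right) \left(-334\right) = 132264 - 334 \sqrt{103}$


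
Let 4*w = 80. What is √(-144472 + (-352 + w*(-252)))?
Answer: 2*I*√37466 ≈ 387.12*I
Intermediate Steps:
w = 20 (w = (¼)*80 = 20)
√(-144472 + (-352 + w*(-252))) = √(-144472 + (-352 + 20*(-252))) = √(-144472 + (-352 - 5040)) = √(-144472 - 5392) = √(-149864) = 2*I*√37466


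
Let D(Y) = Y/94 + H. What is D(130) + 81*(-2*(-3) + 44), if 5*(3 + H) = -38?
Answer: 949584/235 ≈ 4040.8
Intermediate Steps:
H = -53/5 (H = -3 + (⅕)*(-38) = -3 - 38/5 = -53/5 ≈ -10.600)
D(Y) = -53/5 + Y/94 (D(Y) = Y/94 - 53/5 = -53/5 + Y/94)
D(130) + 81*(-2*(-3) + 44) = (-53/5 + (1/94)*130) + 81*(-2*(-3) + 44) = (-53/5 + 65/47) + 81*(6 + 44) = -2166/235 + 81*50 = -2166/235 + 4050 = 949584/235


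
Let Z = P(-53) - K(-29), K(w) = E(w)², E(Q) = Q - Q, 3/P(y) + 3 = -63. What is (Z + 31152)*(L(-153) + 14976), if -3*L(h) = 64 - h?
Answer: 30642370873/66 ≈ 4.6428e+8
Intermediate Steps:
P(y) = -1/22 (P(y) = 3/(-3 - 63) = 3/(-66) = 3*(-1/66) = -1/22)
E(Q) = 0
K(w) = 0 (K(w) = 0² = 0)
L(h) = -64/3 + h/3 (L(h) = -(64 - h)/3 = -64/3 + h/3)
Z = -1/22 (Z = -1/22 - 1*0 = -1/22 + 0 = -1/22 ≈ -0.045455)
(Z + 31152)*(L(-153) + 14976) = (-1/22 + 31152)*((-64/3 + (⅓)*(-153)) + 14976) = 685343*((-64/3 - 51) + 14976)/22 = 685343*(-217/3 + 14976)/22 = (685343/22)*(44711/3) = 30642370873/66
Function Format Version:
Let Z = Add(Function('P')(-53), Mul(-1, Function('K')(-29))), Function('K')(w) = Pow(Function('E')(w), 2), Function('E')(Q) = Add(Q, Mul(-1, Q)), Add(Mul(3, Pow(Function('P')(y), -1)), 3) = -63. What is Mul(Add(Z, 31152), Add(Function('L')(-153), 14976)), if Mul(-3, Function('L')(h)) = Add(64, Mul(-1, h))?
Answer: Rational(30642370873, 66) ≈ 4.6428e+8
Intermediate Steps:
Function('P')(y) = Rational(-1, 22) (Function('P')(y) = Mul(3, Pow(Add(-3, -63), -1)) = Mul(3, Pow(-66, -1)) = Mul(3, Rational(-1, 66)) = Rational(-1, 22))
Function('E')(Q) = 0
Function('K')(w) = 0 (Function('K')(w) = Pow(0, 2) = 0)
Function('L')(h) = Add(Rational(-64, 3), Mul(Rational(1, 3), h)) (Function('L')(h) = Mul(Rational(-1, 3), Add(64, Mul(-1, h))) = Add(Rational(-64, 3), Mul(Rational(1, 3), h)))
Z = Rational(-1, 22) (Z = Add(Rational(-1, 22), Mul(-1, 0)) = Add(Rational(-1, 22), 0) = Rational(-1, 22) ≈ -0.045455)
Mul(Add(Z, 31152), Add(Function('L')(-153), 14976)) = Mul(Add(Rational(-1, 22), 31152), Add(Add(Rational(-64, 3), Mul(Rational(1, 3), -153)), 14976)) = Mul(Rational(685343, 22), Add(Add(Rational(-64, 3), -51), 14976)) = Mul(Rational(685343, 22), Add(Rational(-217, 3), 14976)) = Mul(Rational(685343, 22), Rational(44711, 3)) = Rational(30642370873, 66)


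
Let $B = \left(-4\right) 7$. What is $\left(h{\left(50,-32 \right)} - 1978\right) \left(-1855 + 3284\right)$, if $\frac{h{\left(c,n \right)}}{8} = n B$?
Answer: $7416510$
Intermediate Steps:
$B = -28$
$h{\left(c,n \right)} = - 224 n$ ($h{\left(c,n \right)} = 8 n \left(-28\right) = 8 \left(- 28 n\right) = - 224 n$)
$\left(h{\left(50,-32 \right)} - 1978\right) \left(-1855 + 3284\right) = \left(\left(-224\right) \left(-32\right) - 1978\right) \left(-1855 + 3284\right) = \left(7168 - 1978\right) 1429 = 5190 \cdot 1429 = 7416510$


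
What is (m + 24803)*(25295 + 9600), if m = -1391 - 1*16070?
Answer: 256199090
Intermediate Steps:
m = -17461 (m = -1391 - 16070 = -17461)
(m + 24803)*(25295 + 9600) = (-17461 + 24803)*(25295 + 9600) = 7342*34895 = 256199090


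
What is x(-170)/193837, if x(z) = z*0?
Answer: 0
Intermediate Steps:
x(z) = 0
x(-170)/193837 = 0/193837 = 0*(1/193837) = 0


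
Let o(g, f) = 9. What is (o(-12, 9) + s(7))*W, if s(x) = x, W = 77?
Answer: 1232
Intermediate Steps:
(o(-12, 9) + s(7))*W = (9 + 7)*77 = 16*77 = 1232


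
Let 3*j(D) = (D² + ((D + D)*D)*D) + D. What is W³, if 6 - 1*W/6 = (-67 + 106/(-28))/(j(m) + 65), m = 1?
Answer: 206079475853763/2703045457 ≈ 76240.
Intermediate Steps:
j(D) = D/3 + D²/3 + 2*D³/3 (j(D) = ((D² + ((D + D)*D)*D) + D)/3 = ((D² + ((2*D)*D)*D) + D)/3 = ((D² + (2*D²)*D) + D)/3 = ((D² + 2*D³) + D)/3 = (D + D² + 2*D³)/3 = D/3 + D²/3 + 2*D³/3)
W = 59067/1393 (W = 36 - 6*(-67 + 106/(-28))/((⅓)*1*(1 + 1 + 2*1²) + 65) = 36 - 6*(-67 + 106*(-1/28))/((⅓)*1*(1 + 1 + 2*1) + 65) = 36 - 6*(-67 - 53/14)/((⅓)*1*(1 + 1 + 2) + 65) = 36 - (-2973)/(7*((⅓)*1*4 + 65)) = 36 - (-2973)/(7*(4/3 + 65)) = 36 - (-2973)/(7*199/3) = 36 - (-2973)*3/(7*199) = 36 - 6*(-2973/2786) = 36 + 8919/1393 = 59067/1393 ≈ 42.403)
W³ = (59067/1393)³ = 206079475853763/2703045457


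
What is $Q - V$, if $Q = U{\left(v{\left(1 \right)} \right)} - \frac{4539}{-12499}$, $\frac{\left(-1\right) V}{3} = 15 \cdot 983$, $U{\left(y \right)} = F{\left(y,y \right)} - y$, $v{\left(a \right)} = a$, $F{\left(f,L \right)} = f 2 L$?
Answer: $\frac{552910303}{12499} \approx 44236.0$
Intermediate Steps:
$F{\left(f,L \right)} = 2 L f$ ($F{\left(f,L \right)} = 2 f L = 2 L f$)
$U{\left(y \right)} = - y + 2 y^{2}$ ($U{\left(y \right)} = 2 y y - y = 2 y^{2} - y = - y + 2 y^{2}$)
$V = -44235$ ($V = - 3 \cdot 15 \cdot 983 = \left(-3\right) 14745 = -44235$)
$Q = \frac{17038}{12499}$ ($Q = 1 \left(-1 + 2 \cdot 1\right) - \frac{4539}{-12499} = 1 \left(-1 + 2\right) - 4539 \left(- \frac{1}{12499}\right) = 1 \cdot 1 - - \frac{4539}{12499} = 1 + \frac{4539}{12499} = \frac{17038}{12499} \approx 1.3631$)
$Q - V = \frac{17038}{12499} - -44235 = \frac{17038}{12499} + 44235 = \frac{552910303}{12499}$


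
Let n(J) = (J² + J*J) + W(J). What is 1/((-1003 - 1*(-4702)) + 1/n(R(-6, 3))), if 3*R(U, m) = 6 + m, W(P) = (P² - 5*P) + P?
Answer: 15/55486 ≈ 0.00027034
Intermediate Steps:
W(P) = P² - 4*P
R(U, m) = 2 + m/3 (R(U, m) = (6 + m)/3 = 2 + m/3)
n(J) = 2*J² + J*(-4 + J) (n(J) = (J² + J*J) + J*(-4 + J) = (J² + J²) + J*(-4 + J) = 2*J² + J*(-4 + J))
1/((-1003 - 1*(-4702)) + 1/n(R(-6, 3))) = 1/((-1003 - 1*(-4702)) + 1/((2 + (⅓)*3)*(-4 + 3*(2 + (⅓)*3)))) = 1/((-1003 + 4702) + 1/((2 + 1)*(-4 + 3*(2 + 1)))) = 1/(3699 + 1/(3*(-4 + 3*3))) = 1/(3699 + 1/(3*(-4 + 9))) = 1/(3699 + 1/(3*5)) = 1/(3699 + 1/15) = 1/(55486/15) = 15/55486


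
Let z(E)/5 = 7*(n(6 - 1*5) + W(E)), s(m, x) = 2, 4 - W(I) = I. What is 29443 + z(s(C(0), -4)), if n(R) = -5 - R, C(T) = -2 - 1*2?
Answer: 29303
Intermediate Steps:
W(I) = 4 - I
C(T) = -4 (C(T) = -2 - 2 = -4)
z(E) = -70 - 35*E (z(E) = 5*(7*((-5 - (6 - 1*5)) + (4 - E))) = 5*(7*((-5 - (6 - 5)) + (4 - E))) = 5*(7*((-5 - 1*1) + (4 - E))) = 5*(7*((-5 - 1) + (4 - E))) = 5*(7*(-6 + (4 - E))) = 5*(7*(-2 - E)) = 5*(-14 - 7*E) = -70 - 35*E)
29443 + z(s(C(0), -4)) = 29443 + (-70 - 35*2) = 29443 + (-70 - 70) = 29443 - 140 = 29303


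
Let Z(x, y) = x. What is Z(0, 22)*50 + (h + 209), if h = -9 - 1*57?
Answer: 143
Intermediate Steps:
h = -66 (h = -9 - 57 = -66)
Z(0, 22)*50 + (h + 209) = 0*50 + (-66 + 209) = 0 + 143 = 143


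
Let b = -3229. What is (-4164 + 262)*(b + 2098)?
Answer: 4413162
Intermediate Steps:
(-4164 + 262)*(b + 2098) = (-4164 + 262)*(-3229 + 2098) = -3902*(-1131) = 4413162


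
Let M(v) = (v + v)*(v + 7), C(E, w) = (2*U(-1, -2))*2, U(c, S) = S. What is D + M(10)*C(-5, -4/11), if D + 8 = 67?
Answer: -2661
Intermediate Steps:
D = 59 (D = -8 + 67 = 59)
C(E, w) = -8 (C(E, w) = (2*(-2))*2 = -4*2 = -8)
M(v) = 2*v*(7 + v) (M(v) = (2*v)*(7 + v) = 2*v*(7 + v))
D + M(10)*C(-5, -4/11) = 59 + (2*10*(7 + 10))*(-8) = 59 + (2*10*17)*(-8) = 59 + 340*(-8) = 59 - 2720 = -2661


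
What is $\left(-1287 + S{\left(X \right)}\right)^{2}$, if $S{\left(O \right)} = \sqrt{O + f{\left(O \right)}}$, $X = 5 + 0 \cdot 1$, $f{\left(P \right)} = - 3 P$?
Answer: $\left(1287 - i \sqrt{10}\right)^{2} \approx 1.6564 \cdot 10^{6} - 8140.0 i$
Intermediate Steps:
$X = 5$ ($X = 5 + 0 = 5$)
$S{\left(O \right)} = \sqrt{2} \sqrt{- O}$ ($S{\left(O \right)} = \sqrt{O - 3 O} = \sqrt{- 2 O} = \sqrt{2} \sqrt{- O}$)
$\left(-1287 + S{\left(X \right)}\right)^{2} = \left(-1287 + \sqrt{2} \sqrt{\left(-1\right) 5}\right)^{2} = \left(-1287 + \sqrt{2} \sqrt{-5}\right)^{2} = \left(-1287 + \sqrt{2} i \sqrt{5}\right)^{2} = \left(-1287 + i \sqrt{10}\right)^{2}$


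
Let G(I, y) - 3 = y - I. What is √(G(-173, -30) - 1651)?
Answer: I*√1505 ≈ 38.794*I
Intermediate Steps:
G(I, y) = 3 + y - I (G(I, y) = 3 + (y - I) = 3 + y - I)
√(G(-173, -30) - 1651) = √((3 - 30 - 1*(-173)) - 1651) = √((3 - 30 + 173) - 1651) = √(146 - 1651) = √(-1505) = I*√1505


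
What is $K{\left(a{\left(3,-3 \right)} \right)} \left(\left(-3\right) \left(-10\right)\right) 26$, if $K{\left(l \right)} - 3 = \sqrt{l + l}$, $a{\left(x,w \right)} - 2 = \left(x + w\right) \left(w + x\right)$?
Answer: $3900$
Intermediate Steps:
$a{\left(x,w \right)} = 2 + \left(w + x\right)^{2}$ ($a{\left(x,w \right)} = 2 + \left(x + w\right) \left(w + x\right) = 2 + \left(w + x\right) \left(w + x\right) = 2 + \left(w + x\right)^{2}$)
$K{\left(l \right)} = 3 + \sqrt{2} \sqrt{l}$ ($K{\left(l \right)} = 3 + \sqrt{l + l} = 3 + \sqrt{2 l} = 3 + \sqrt{2} \sqrt{l}$)
$K{\left(a{\left(3,-3 \right)} \right)} \left(\left(-3\right) \left(-10\right)\right) 26 = \left(3 + \sqrt{2} \sqrt{2 + \left(-3 + 3\right)^{2}}\right) \left(\left(-3\right) \left(-10\right)\right) 26 = \left(3 + \sqrt{2} \sqrt{2 + 0^{2}}\right) 30 \cdot 26 = \left(3 + \sqrt{2} \sqrt{2 + 0}\right) 30 \cdot 26 = \left(3 + \sqrt{2} \sqrt{2}\right) 30 \cdot 26 = \left(3 + 2\right) 30 \cdot 26 = 5 \cdot 30 \cdot 26 = 150 \cdot 26 = 3900$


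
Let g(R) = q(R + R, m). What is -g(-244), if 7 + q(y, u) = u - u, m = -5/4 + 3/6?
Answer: 7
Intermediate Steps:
m = -¾ (m = -5*¼ + 3*(⅙) = -5/4 + ½ = -¾ ≈ -0.75000)
q(y, u) = -7 (q(y, u) = -7 + (u - u) = -7 + 0 = -7)
g(R) = -7
-g(-244) = -1*(-7) = 7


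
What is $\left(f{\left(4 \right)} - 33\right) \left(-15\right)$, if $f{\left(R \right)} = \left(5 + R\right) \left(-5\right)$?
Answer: $1170$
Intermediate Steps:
$f{\left(R \right)} = -25 - 5 R$
$\left(f{\left(4 \right)} - 33\right) \left(-15\right) = \left(\left(-25 - 20\right) - 33\right) \left(-15\right) = \left(-45 - 33\right) \left(-15\right) = \left(-78\right) \left(-15\right) = 1170$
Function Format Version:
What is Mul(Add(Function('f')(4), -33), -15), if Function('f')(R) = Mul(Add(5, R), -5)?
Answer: 1170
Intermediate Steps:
Function('f')(R) = Add(-25, Mul(-5, R))
Mul(Add(Function('f')(4), -33), -15) = Mul(Add(Add(-25, Mul(-5, 4)), -33), -15) = Mul(Add(Add(-25, -20), -33), -15) = Mul(Add(-45, -33), -15) = Mul(-78, -15) = 1170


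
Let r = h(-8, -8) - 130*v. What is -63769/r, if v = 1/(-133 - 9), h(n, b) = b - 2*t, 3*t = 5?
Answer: 13582797/2219 ≈ 6121.1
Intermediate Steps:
t = 5/3 (t = (1/3)*5 = 5/3 ≈ 1.6667)
h(n, b) = -10/3 + b (h(n, b) = b - 2*5/3 = b - 10/3 = -10/3 + b)
v = -1/142 (v = 1/(-142) = -1/142 ≈ -0.0070423)
r = -2219/213 (r = (-10/3 - 8) - 130*(-1/142) = -34/3 + 65/71 = -2219/213 ≈ -10.418)
-63769/r = -63769/(-2219/213) = -63769*(-213/2219) = 13582797/2219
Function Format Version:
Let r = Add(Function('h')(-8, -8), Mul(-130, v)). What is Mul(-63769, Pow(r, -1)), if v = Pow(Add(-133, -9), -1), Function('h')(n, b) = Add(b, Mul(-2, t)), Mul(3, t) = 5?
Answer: Rational(13582797, 2219) ≈ 6121.1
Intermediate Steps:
t = Rational(5, 3) (t = Mul(Rational(1, 3), 5) = Rational(5, 3) ≈ 1.6667)
Function('h')(n, b) = Add(Rational(-10, 3), b) (Function('h')(n, b) = Add(b, Mul(-2, Rational(5, 3))) = Add(b, Rational(-10, 3)) = Add(Rational(-10, 3), b))
v = Rational(-1, 142) (v = Pow(-142, -1) = Rational(-1, 142) ≈ -0.0070423)
r = Rational(-2219, 213) (r = Add(Add(Rational(-10, 3), -8), Mul(-130, Rational(-1, 142))) = Add(Rational(-34, 3), Rational(65, 71)) = Rational(-2219, 213) ≈ -10.418)
Mul(-63769, Pow(r, -1)) = Mul(-63769, Pow(Rational(-2219, 213), -1)) = Mul(-63769, Rational(-213, 2219)) = Rational(13582797, 2219)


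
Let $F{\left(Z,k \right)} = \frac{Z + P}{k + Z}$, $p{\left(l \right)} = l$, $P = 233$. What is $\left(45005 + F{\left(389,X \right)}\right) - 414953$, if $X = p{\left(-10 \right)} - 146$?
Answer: $- \frac{86197262}{233} \approx -3.6995 \cdot 10^{5}$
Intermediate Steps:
$X = -156$ ($X = -10 - 146 = -156$)
$F{\left(Z,k \right)} = \frac{233 + Z}{Z + k}$ ($F{\left(Z,k \right)} = \frac{Z + 233}{k + Z} = \frac{233 + Z}{Z + k}$)
$\left(45005 + F{\left(389,X \right)}\right) - 414953 = \left(45005 + \frac{233 + 389}{389 - 156}\right) - 414953 = \left(45005 + \frac{1}{233} \cdot 622\right) - 414953 = \left(45005 + \frac{622}{233}\right) - 414953 = \frac{10486787}{233} - 414953 = - \frac{86197262}{233}$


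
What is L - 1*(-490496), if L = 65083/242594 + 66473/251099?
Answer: 29878650658126955/60915110806 ≈ 4.9050e+5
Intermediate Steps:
L = 32468227179/60915110806 (L = 65083*(1/242594) + 66473*(1/251099) = 65083/242594 + 66473/251099 = 32468227179/60915110806 ≈ 0.53301)
L - 1*(-490496) = 32468227179/60915110806 - 1*(-490496) = 32468227179/60915110806 + 490496 = 29878650658126955/60915110806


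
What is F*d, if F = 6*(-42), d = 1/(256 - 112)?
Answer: -7/4 ≈ -1.7500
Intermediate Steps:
d = 1/144 ≈ 0.0069444
F = -252
F*d = -252*1/144 = -7/4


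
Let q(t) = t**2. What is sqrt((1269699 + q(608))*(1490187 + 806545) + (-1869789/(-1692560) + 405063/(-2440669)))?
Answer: sqrt(4015793605348090021390665456148357165)/1032744680660 ≈ 1.9404e+6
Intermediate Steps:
sqrt((1269699 + q(608))*(1490187 + 806545) + (-1869789/(-1692560) + 405063/(-2440669))) = sqrt((1269699 + 608**2)*(1490187 + 806545) + (-1869789/(-1692560) + 405063/(-2440669))) = sqrt((1269699 + 369664)*2296732 + (-1869789*(-1/1692560) + 405063*(-1/2440669))) = sqrt(1639363*2296732 + (1869789/1692560 - 405063/2440669)) = sqrt(3765177461716 + 3877942617561/4130978722640) = sqrt(15553867981316357125067801/4130978722640) = sqrt(4015793605348090021390665456148357165)/1032744680660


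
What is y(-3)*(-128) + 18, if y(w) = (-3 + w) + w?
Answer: 1170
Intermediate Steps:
y(w) = -3 + 2*w
y(-3)*(-128) + 18 = (-3 + 2*(-3))*(-128) + 18 = (-3 - 6)*(-128) + 18 = -9*(-128) + 18 = 1152 + 18 = 1170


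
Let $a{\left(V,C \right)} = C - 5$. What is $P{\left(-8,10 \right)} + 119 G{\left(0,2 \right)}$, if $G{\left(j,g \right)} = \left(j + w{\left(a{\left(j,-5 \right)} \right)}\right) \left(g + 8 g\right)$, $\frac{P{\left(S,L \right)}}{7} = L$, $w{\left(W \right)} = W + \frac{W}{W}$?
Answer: $-19208$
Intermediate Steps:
$a{\left(V,C \right)} = -5 + C$ ($a{\left(V,C \right)} = C - 5 = -5 + C$)
$w{\left(W \right)} = 1 + W$ ($w{\left(W \right)} = W + 1 = 1 + W$)
$P{\left(S,L \right)} = 7 L$
$G{\left(j,g \right)} = 9 g \left(-9 + j\right)$ ($G{\left(j,g \right)} = \left(j + \left(1 - 10\right)\right) \left(g + 8 g\right) = \left(j + \left(1 - 10\right)\right) 9 g = \left(j - 9\right) 9 g = \left(-9 + j\right) 9 g = 9 g \left(-9 + j\right)$)
$P{\left(-8,10 \right)} + 119 G{\left(0,2 \right)} = 7 \cdot 10 + 119 \cdot 9 \cdot 2 \left(-9 + 0\right) = 70 + 119 \cdot 9 \cdot 2 \left(-9\right) = 70 + 119 \left(-162\right) = 70 - 19278 = -19208$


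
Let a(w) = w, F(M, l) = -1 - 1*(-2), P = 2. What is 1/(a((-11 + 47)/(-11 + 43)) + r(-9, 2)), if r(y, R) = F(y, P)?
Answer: 8/17 ≈ 0.47059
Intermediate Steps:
F(M, l) = 1 (F(M, l) = -1 + 2 = 1)
r(y, R) = 1
1/(a((-11 + 47)/(-11 + 43)) + r(-9, 2)) = 1/((-11 + 47)/(-11 + 43) + 1) = 1/(36/32 + 1) = 1/(36*(1/32) + 1) = 1/(9/8 + 1) = 1/(17/8) = 8/17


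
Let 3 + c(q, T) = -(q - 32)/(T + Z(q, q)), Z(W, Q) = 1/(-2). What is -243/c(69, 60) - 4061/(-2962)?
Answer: 87402445/1276622 ≈ 68.464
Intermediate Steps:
Z(W, Q) = -½
c(q, T) = -3 - (-32 + q)/(-½ + T) (c(q, T) = -3 - (q - 32)/(T - ½) = -3 - (-32 + q)/(-½ + T))
-243/c(69, 60) - 4061/(-2962) = -243*(-1 + 2*60)/(67 - 6*60 - 2*69) - 4061/(-2962) = -243*(-1 + 120)/(67 - 360 - 138) - 4061*(-1/2962) = -243/(-431/119) + 4061/2962 = -243*(-119/431) + 4061/2962 = 28917/431 + 4061/2962 = 87402445/1276622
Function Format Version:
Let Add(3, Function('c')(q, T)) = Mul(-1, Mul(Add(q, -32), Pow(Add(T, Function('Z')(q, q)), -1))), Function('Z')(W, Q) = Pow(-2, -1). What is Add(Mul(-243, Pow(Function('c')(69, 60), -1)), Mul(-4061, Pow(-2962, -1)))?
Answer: Rational(87402445, 1276622) ≈ 68.464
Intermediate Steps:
Function('Z')(W, Q) = Rational(-1, 2)
Function('c')(q, T) = Add(-3, Mul(-1, Pow(Add(Rational(-1, 2), T), -1), Add(-32, q))) (Function('c')(q, T) = Add(-3, Mul(-1, Mul(Add(q, -32), Pow(Add(T, Rational(-1, 2)), -1)))) = Add(-3, Mul(-1, Mul(Add(-32, q), Pow(Add(Rational(-1, 2), T), -1)))) = Add(-3, Mul(-1, Mul(Pow(Add(Rational(-1, 2), T), -1), Add(-32, q)))) = Add(-3, Mul(-1, Pow(Add(Rational(-1, 2), T), -1), Add(-32, q))))
Add(Mul(-243, Pow(Function('c')(69, 60), -1)), Mul(-4061, Pow(-2962, -1))) = Add(Mul(-243, Pow(Mul(Pow(Add(-1, Mul(2, 60)), -1), Add(67, Mul(-6, 60), Mul(-2, 69))), -1)), Mul(-4061, Pow(-2962, -1))) = Add(Mul(-243, Pow(Mul(Pow(Add(-1, 120), -1), Add(67, -360, -138)), -1)), Mul(-4061, Rational(-1, 2962))) = Add(Mul(-243, Pow(Mul(Pow(119, -1), -431), -1)), Rational(4061, 2962)) = Add(Mul(-243, Pow(Mul(Rational(1, 119), -431), -1)), Rational(4061, 2962)) = Add(Mul(-243, Pow(Rational(-431, 119), -1)), Rational(4061, 2962)) = Add(Mul(-243, Rational(-119, 431)), Rational(4061, 2962)) = Add(Rational(28917, 431), Rational(4061, 2962)) = Rational(87402445, 1276622)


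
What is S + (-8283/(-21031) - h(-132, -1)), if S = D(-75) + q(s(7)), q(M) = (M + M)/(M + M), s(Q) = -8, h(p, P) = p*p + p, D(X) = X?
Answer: -365216063/21031 ≈ -17366.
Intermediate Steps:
h(p, P) = p + p² (h(p, P) = p² + p = p + p²)
q(M) = 1 (q(M) = (2*M)/((2*M)) = (2*M)*(1/(2*M)) = 1)
S = -74 (S = -75 + 1 = -74)
S + (-8283/(-21031) - h(-132, -1)) = -74 + (-8283/(-21031) - (-132)*(1 - 132)) = -74 + (-8283*(-1/21031) - (-132)*(-131)) = -74 + (8283/21031 - 1*17292) = -74 + (8283/21031 - 17292) = -74 - 363659769/21031 = -365216063/21031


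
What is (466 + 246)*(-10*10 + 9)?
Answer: -64792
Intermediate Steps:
(466 + 246)*(-10*10 + 9) = 712*(-100 + 9) = 712*(-91) = -64792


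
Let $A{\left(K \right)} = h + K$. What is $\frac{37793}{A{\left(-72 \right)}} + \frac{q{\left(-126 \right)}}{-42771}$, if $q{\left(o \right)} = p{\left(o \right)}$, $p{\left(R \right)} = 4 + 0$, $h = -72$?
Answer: $- \frac{538814993}{2053008} \approx -262.45$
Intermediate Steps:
$A{\left(K \right)} = -72 + K$
$p{\left(R \right)} = 4$
$q{\left(o \right)} = 4$
$\frac{37793}{A{\left(-72 \right)}} + \frac{q{\left(-126 \right)}}{-42771} = \frac{37793}{-72 - 72} + \frac{4}{-42771} = \frac{37793}{-144} + 4 \left(- \frac{1}{42771}\right) = 37793 \left(- \frac{1}{144}\right) - \frac{4}{42771} = - \frac{37793}{144} - \frac{4}{42771} = - \frac{538814993}{2053008}$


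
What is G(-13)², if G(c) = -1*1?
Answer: 1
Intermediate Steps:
G(c) = -1
G(-13)² = (-1)² = 1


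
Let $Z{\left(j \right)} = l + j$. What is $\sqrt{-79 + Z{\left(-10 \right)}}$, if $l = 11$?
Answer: $i \sqrt{78} \approx 8.8318 i$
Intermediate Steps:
$Z{\left(j \right)} = 11 + j$
$\sqrt{-79 + Z{\left(-10 \right)}} = \sqrt{-79 + \left(11 - 10\right)} = \sqrt{-79 + 1} = \sqrt{-78} = i \sqrt{78}$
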